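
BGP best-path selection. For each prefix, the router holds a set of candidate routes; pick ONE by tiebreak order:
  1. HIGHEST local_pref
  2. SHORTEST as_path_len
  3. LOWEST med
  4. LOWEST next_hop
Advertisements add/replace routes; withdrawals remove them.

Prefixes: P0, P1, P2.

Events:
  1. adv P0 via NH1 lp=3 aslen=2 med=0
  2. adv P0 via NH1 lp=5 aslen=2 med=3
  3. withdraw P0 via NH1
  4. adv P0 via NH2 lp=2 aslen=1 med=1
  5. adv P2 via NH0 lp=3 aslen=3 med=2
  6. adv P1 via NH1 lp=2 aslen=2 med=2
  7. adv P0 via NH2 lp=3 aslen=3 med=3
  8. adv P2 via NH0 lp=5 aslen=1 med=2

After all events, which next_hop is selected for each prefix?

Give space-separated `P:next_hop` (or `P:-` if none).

Answer: P0:NH2 P1:NH1 P2:NH0

Derivation:
Op 1: best P0=NH1 P1=- P2=-
Op 2: best P0=NH1 P1=- P2=-
Op 3: best P0=- P1=- P2=-
Op 4: best P0=NH2 P1=- P2=-
Op 5: best P0=NH2 P1=- P2=NH0
Op 6: best P0=NH2 P1=NH1 P2=NH0
Op 7: best P0=NH2 P1=NH1 P2=NH0
Op 8: best P0=NH2 P1=NH1 P2=NH0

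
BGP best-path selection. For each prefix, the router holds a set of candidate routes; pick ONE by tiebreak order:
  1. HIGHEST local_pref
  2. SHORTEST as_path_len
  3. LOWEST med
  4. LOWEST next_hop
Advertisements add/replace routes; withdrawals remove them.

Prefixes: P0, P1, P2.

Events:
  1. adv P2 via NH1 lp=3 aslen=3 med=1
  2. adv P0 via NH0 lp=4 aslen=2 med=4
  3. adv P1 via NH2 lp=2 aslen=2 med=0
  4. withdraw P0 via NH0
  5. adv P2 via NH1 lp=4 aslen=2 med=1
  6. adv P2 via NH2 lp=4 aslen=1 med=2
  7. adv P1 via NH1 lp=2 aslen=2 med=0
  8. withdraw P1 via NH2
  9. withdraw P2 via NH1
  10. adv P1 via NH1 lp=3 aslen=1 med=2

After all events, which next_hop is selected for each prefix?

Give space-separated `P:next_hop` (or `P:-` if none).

Op 1: best P0=- P1=- P2=NH1
Op 2: best P0=NH0 P1=- P2=NH1
Op 3: best P0=NH0 P1=NH2 P2=NH1
Op 4: best P0=- P1=NH2 P2=NH1
Op 5: best P0=- P1=NH2 P2=NH1
Op 6: best P0=- P1=NH2 P2=NH2
Op 7: best P0=- P1=NH1 P2=NH2
Op 8: best P0=- P1=NH1 P2=NH2
Op 9: best P0=- P1=NH1 P2=NH2
Op 10: best P0=- P1=NH1 P2=NH2

Answer: P0:- P1:NH1 P2:NH2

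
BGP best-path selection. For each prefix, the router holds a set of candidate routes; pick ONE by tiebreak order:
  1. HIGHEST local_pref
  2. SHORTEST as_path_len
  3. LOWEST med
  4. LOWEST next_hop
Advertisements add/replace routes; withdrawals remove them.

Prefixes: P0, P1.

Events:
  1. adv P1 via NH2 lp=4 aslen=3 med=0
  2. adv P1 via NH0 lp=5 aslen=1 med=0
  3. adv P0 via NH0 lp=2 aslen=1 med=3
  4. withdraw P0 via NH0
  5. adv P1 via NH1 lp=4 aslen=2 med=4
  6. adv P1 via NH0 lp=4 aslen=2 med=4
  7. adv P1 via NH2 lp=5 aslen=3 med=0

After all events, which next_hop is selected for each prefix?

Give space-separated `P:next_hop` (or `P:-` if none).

Answer: P0:- P1:NH2

Derivation:
Op 1: best P0=- P1=NH2
Op 2: best P0=- P1=NH0
Op 3: best P0=NH0 P1=NH0
Op 4: best P0=- P1=NH0
Op 5: best P0=- P1=NH0
Op 6: best P0=- P1=NH0
Op 7: best P0=- P1=NH2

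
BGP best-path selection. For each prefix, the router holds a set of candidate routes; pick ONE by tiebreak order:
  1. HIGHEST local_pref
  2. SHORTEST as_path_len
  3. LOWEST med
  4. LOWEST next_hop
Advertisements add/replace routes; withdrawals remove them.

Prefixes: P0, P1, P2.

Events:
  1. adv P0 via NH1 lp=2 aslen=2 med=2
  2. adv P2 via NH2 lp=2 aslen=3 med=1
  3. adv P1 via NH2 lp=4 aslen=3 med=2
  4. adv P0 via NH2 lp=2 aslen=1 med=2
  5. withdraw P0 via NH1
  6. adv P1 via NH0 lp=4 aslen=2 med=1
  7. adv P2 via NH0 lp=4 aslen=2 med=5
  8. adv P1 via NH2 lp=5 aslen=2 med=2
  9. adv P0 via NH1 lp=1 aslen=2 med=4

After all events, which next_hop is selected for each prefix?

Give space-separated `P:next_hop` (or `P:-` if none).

Op 1: best P0=NH1 P1=- P2=-
Op 2: best P0=NH1 P1=- P2=NH2
Op 3: best P0=NH1 P1=NH2 P2=NH2
Op 4: best P0=NH2 P1=NH2 P2=NH2
Op 5: best P0=NH2 P1=NH2 P2=NH2
Op 6: best P0=NH2 P1=NH0 P2=NH2
Op 7: best P0=NH2 P1=NH0 P2=NH0
Op 8: best P0=NH2 P1=NH2 P2=NH0
Op 9: best P0=NH2 P1=NH2 P2=NH0

Answer: P0:NH2 P1:NH2 P2:NH0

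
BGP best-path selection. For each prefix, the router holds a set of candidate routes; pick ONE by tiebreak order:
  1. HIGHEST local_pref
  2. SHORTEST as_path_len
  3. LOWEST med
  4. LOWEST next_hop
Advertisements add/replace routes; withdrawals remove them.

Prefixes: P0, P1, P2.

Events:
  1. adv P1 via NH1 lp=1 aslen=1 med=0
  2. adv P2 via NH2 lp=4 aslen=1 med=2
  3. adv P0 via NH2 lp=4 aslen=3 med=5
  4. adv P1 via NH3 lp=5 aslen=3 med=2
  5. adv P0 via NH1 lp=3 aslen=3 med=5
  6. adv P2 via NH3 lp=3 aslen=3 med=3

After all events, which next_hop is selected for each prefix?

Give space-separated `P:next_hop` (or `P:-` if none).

Op 1: best P0=- P1=NH1 P2=-
Op 2: best P0=- P1=NH1 P2=NH2
Op 3: best P0=NH2 P1=NH1 P2=NH2
Op 4: best P0=NH2 P1=NH3 P2=NH2
Op 5: best P0=NH2 P1=NH3 P2=NH2
Op 6: best P0=NH2 P1=NH3 P2=NH2

Answer: P0:NH2 P1:NH3 P2:NH2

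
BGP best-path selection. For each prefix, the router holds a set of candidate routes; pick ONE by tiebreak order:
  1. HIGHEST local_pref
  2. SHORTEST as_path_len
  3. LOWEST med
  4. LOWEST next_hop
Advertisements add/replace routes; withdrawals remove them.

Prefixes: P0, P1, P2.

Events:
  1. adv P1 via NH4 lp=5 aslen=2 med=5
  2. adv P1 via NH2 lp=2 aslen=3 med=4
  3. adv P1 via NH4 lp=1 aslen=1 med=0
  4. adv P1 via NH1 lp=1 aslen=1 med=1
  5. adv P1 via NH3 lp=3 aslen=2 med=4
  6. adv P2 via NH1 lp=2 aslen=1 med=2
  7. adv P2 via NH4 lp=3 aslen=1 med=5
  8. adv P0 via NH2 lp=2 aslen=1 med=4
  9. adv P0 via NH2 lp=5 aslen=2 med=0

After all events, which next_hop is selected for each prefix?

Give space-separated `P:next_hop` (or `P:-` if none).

Answer: P0:NH2 P1:NH3 P2:NH4

Derivation:
Op 1: best P0=- P1=NH4 P2=-
Op 2: best P0=- P1=NH4 P2=-
Op 3: best P0=- P1=NH2 P2=-
Op 4: best P0=- P1=NH2 P2=-
Op 5: best P0=- P1=NH3 P2=-
Op 6: best P0=- P1=NH3 P2=NH1
Op 7: best P0=- P1=NH3 P2=NH4
Op 8: best P0=NH2 P1=NH3 P2=NH4
Op 9: best P0=NH2 P1=NH3 P2=NH4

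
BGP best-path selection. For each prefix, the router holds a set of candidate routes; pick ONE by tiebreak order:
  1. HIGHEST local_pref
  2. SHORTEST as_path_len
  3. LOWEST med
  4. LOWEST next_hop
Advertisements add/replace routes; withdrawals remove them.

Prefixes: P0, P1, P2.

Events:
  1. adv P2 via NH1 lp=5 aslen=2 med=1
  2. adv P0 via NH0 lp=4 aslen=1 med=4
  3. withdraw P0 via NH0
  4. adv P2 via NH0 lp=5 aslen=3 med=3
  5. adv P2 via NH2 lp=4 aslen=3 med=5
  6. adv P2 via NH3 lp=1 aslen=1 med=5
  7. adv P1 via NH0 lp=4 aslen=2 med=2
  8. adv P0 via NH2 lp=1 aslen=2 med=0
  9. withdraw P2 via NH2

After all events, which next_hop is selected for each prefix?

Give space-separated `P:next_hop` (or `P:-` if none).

Answer: P0:NH2 P1:NH0 P2:NH1

Derivation:
Op 1: best P0=- P1=- P2=NH1
Op 2: best P0=NH0 P1=- P2=NH1
Op 3: best P0=- P1=- P2=NH1
Op 4: best P0=- P1=- P2=NH1
Op 5: best P0=- P1=- P2=NH1
Op 6: best P0=- P1=- P2=NH1
Op 7: best P0=- P1=NH0 P2=NH1
Op 8: best P0=NH2 P1=NH0 P2=NH1
Op 9: best P0=NH2 P1=NH0 P2=NH1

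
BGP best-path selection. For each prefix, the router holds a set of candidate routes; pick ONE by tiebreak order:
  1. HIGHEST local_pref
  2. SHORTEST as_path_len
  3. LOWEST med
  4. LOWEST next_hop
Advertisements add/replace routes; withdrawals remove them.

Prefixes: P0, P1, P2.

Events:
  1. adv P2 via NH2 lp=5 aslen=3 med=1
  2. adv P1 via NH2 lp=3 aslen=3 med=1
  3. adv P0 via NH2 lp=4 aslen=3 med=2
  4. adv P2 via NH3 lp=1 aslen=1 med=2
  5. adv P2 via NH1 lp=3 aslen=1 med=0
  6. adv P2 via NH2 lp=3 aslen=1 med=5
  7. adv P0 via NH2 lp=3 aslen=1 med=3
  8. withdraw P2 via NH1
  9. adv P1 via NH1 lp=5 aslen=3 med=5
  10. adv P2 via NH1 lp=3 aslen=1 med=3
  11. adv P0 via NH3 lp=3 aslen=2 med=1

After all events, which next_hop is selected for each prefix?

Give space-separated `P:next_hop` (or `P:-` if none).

Answer: P0:NH2 P1:NH1 P2:NH1

Derivation:
Op 1: best P0=- P1=- P2=NH2
Op 2: best P0=- P1=NH2 P2=NH2
Op 3: best P0=NH2 P1=NH2 P2=NH2
Op 4: best P0=NH2 P1=NH2 P2=NH2
Op 5: best P0=NH2 P1=NH2 P2=NH2
Op 6: best P0=NH2 P1=NH2 P2=NH1
Op 7: best P0=NH2 P1=NH2 P2=NH1
Op 8: best P0=NH2 P1=NH2 P2=NH2
Op 9: best P0=NH2 P1=NH1 P2=NH2
Op 10: best P0=NH2 P1=NH1 P2=NH1
Op 11: best P0=NH2 P1=NH1 P2=NH1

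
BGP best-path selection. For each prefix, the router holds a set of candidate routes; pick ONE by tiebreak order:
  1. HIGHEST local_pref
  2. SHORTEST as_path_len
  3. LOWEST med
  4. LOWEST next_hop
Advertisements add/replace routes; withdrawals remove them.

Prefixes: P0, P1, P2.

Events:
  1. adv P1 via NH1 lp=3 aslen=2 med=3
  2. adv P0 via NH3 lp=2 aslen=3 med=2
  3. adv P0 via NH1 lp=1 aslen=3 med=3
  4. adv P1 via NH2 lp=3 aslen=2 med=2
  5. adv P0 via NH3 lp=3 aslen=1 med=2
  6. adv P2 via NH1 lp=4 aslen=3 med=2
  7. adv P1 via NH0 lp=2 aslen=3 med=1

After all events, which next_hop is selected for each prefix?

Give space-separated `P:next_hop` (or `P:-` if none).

Op 1: best P0=- P1=NH1 P2=-
Op 2: best P0=NH3 P1=NH1 P2=-
Op 3: best P0=NH3 P1=NH1 P2=-
Op 4: best P0=NH3 P1=NH2 P2=-
Op 5: best P0=NH3 P1=NH2 P2=-
Op 6: best P0=NH3 P1=NH2 P2=NH1
Op 7: best P0=NH3 P1=NH2 P2=NH1

Answer: P0:NH3 P1:NH2 P2:NH1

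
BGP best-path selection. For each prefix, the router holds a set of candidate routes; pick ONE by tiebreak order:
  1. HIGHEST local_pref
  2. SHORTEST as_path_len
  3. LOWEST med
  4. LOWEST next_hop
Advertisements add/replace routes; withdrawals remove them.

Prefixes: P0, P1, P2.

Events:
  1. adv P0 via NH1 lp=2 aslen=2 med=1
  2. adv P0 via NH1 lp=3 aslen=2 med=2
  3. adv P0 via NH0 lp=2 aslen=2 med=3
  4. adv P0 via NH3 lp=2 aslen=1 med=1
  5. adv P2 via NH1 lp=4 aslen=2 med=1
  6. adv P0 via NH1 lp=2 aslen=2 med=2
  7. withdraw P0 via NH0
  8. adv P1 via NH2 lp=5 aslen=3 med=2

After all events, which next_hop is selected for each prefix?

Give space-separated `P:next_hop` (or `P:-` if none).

Op 1: best P0=NH1 P1=- P2=-
Op 2: best P0=NH1 P1=- P2=-
Op 3: best P0=NH1 P1=- P2=-
Op 4: best P0=NH1 P1=- P2=-
Op 5: best P0=NH1 P1=- P2=NH1
Op 6: best P0=NH3 P1=- P2=NH1
Op 7: best P0=NH3 P1=- P2=NH1
Op 8: best P0=NH3 P1=NH2 P2=NH1

Answer: P0:NH3 P1:NH2 P2:NH1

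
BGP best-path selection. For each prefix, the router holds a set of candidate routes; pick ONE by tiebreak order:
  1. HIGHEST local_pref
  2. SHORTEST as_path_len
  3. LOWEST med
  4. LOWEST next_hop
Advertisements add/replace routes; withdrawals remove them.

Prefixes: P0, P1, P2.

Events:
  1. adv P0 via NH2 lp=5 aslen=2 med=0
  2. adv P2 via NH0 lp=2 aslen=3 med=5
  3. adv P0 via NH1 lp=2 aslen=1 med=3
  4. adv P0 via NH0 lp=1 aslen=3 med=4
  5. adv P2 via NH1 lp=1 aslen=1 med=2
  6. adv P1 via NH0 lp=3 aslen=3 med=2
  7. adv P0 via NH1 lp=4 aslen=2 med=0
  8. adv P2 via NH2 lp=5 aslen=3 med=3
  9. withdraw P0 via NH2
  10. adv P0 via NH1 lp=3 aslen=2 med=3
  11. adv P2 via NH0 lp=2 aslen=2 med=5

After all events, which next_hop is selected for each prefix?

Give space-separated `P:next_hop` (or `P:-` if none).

Op 1: best P0=NH2 P1=- P2=-
Op 2: best P0=NH2 P1=- P2=NH0
Op 3: best P0=NH2 P1=- P2=NH0
Op 4: best P0=NH2 P1=- P2=NH0
Op 5: best P0=NH2 P1=- P2=NH0
Op 6: best P0=NH2 P1=NH0 P2=NH0
Op 7: best P0=NH2 P1=NH0 P2=NH0
Op 8: best P0=NH2 P1=NH0 P2=NH2
Op 9: best P0=NH1 P1=NH0 P2=NH2
Op 10: best P0=NH1 P1=NH0 P2=NH2
Op 11: best P0=NH1 P1=NH0 P2=NH2

Answer: P0:NH1 P1:NH0 P2:NH2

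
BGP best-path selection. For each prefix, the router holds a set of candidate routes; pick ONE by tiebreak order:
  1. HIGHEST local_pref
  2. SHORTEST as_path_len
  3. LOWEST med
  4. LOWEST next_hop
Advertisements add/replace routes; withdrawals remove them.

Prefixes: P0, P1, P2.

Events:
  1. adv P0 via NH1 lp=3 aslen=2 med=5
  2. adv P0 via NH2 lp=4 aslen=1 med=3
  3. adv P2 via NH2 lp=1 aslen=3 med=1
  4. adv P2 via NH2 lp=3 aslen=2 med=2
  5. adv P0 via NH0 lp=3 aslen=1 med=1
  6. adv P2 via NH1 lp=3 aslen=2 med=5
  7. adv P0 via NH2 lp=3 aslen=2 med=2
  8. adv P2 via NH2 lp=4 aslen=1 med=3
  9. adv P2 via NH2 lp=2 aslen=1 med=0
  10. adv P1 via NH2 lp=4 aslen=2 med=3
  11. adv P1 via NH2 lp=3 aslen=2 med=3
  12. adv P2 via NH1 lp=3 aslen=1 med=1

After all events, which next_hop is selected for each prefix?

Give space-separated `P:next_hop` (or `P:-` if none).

Op 1: best P0=NH1 P1=- P2=-
Op 2: best P0=NH2 P1=- P2=-
Op 3: best P0=NH2 P1=- P2=NH2
Op 4: best P0=NH2 P1=- P2=NH2
Op 5: best P0=NH2 P1=- P2=NH2
Op 6: best P0=NH2 P1=- P2=NH2
Op 7: best P0=NH0 P1=- P2=NH2
Op 8: best P0=NH0 P1=- P2=NH2
Op 9: best P0=NH0 P1=- P2=NH1
Op 10: best P0=NH0 P1=NH2 P2=NH1
Op 11: best P0=NH0 P1=NH2 P2=NH1
Op 12: best P0=NH0 P1=NH2 P2=NH1

Answer: P0:NH0 P1:NH2 P2:NH1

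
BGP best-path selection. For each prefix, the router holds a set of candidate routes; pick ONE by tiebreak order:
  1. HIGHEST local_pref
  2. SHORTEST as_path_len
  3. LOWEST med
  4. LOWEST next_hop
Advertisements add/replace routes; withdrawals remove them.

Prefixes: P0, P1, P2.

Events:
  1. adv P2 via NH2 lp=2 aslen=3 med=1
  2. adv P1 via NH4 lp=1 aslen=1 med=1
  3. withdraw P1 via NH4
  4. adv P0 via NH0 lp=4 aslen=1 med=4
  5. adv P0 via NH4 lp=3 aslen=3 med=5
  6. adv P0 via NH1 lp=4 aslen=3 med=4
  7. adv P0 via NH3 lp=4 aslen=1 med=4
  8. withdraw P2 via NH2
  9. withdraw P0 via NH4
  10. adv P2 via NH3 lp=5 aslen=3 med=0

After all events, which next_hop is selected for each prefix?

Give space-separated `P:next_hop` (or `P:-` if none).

Op 1: best P0=- P1=- P2=NH2
Op 2: best P0=- P1=NH4 P2=NH2
Op 3: best P0=- P1=- P2=NH2
Op 4: best P0=NH0 P1=- P2=NH2
Op 5: best P0=NH0 P1=- P2=NH2
Op 6: best P0=NH0 P1=- P2=NH2
Op 7: best P0=NH0 P1=- P2=NH2
Op 8: best P0=NH0 P1=- P2=-
Op 9: best P0=NH0 P1=- P2=-
Op 10: best P0=NH0 P1=- P2=NH3

Answer: P0:NH0 P1:- P2:NH3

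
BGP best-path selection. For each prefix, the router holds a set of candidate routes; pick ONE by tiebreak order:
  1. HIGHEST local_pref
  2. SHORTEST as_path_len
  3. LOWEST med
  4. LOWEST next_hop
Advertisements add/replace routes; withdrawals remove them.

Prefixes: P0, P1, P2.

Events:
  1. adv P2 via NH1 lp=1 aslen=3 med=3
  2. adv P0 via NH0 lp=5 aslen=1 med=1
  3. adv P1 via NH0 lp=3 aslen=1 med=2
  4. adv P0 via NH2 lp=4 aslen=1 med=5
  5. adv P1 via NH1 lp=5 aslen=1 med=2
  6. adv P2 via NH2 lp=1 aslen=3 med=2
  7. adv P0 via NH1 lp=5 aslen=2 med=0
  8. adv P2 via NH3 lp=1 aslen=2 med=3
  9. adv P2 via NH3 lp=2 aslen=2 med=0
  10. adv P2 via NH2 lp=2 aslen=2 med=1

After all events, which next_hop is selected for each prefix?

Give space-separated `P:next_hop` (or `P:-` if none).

Op 1: best P0=- P1=- P2=NH1
Op 2: best P0=NH0 P1=- P2=NH1
Op 3: best P0=NH0 P1=NH0 P2=NH1
Op 4: best P0=NH0 P1=NH0 P2=NH1
Op 5: best P0=NH0 P1=NH1 P2=NH1
Op 6: best P0=NH0 P1=NH1 P2=NH2
Op 7: best P0=NH0 P1=NH1 P2=NH2
Op 8: best P0=NH0 P1=NH1 P2=NH3
Op 9: best P0=NH0 P1=NH1 P2=NH3
Op 10: best P0=NH0 P1=NH1 P2=NH3

Answer: P0:NH0 P1:NH1 P2:NH3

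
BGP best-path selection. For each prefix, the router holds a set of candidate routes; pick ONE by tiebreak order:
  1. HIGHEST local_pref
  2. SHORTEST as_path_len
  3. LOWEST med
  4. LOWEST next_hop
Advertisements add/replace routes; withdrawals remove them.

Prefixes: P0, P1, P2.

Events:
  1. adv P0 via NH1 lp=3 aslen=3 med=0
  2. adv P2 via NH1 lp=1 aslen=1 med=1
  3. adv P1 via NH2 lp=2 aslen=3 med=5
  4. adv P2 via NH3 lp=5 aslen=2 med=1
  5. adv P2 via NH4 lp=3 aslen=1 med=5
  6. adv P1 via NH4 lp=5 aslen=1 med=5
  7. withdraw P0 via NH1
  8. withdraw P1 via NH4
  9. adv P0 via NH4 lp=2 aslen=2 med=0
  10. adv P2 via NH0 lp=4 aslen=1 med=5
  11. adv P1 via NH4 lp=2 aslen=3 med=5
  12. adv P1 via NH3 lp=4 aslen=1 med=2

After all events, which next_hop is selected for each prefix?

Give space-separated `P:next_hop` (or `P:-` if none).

Op 1: best P0=NH1 P1=- P2=-
Op 2: best P0=NH1 P1=- P2=NH1
Op 3: best P0=NH1 P1=NH2 P2=NH1
Op 4: best P0=NH1 P1=NH2 P2=NH3
Op 5: best P0=NH1 P1=NH2 P2=NH3
Op 6: best P0=NH1 P1=NH4 P2=NH3
Op 7: best P0=- P1=NH4 P2=NH3
Op 8: best P0=- P1=NH2 P2=NH3
Op 9: best P0=NH4 P1=NH2 P2=NH3
Op 10: best P0=NH4 P1=NH2 P2=NH3
Op 11: best P0=NH4 P1=NH2 P2=NH3
Op 12: best P0=NH4 P1=NH3 P2=NH3

Answer: P0:NH4 P1:NH3 P2:NH3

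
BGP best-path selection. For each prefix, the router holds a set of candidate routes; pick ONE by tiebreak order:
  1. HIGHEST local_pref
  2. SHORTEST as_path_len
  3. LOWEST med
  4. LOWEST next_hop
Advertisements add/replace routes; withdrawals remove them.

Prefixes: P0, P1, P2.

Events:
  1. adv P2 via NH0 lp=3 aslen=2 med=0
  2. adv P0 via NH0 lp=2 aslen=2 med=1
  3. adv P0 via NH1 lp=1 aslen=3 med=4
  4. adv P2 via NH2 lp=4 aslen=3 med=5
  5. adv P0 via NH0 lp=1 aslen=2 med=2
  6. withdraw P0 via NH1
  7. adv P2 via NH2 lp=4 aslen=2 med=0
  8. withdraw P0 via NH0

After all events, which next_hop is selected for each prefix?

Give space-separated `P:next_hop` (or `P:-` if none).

Answer: P0:- P1:- P2:NH2

Derivation:
Op 1: best P0=- P1=- P2=NH0
Op 2: best P0=NH0 P1=- P2=NH0
Op 3: best P0=NH0 P1=- P2=NH0
Op 4: best P0=NH0 P1=- P2=NH2
Op 5: best P0=NH0 P1=- P2=NH2
Op 6: best P0=NH0 P1=- P2=NH2
Op 7: best P0=NH0 P1=- P2=NH2
Op 8: best P0=- P1=- P2=NH2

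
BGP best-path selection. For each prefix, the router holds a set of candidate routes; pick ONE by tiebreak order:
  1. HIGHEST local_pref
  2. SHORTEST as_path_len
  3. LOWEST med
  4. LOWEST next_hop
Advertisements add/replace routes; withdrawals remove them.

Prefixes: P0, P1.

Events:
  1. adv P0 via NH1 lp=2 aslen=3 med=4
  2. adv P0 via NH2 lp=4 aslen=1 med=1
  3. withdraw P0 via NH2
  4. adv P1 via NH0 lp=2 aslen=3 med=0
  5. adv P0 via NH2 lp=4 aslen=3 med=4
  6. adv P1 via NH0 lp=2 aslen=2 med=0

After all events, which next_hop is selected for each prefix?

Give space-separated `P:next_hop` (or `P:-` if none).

Op 1: best P0=NH1 P1=-
Op 2: best P0=NH2 P1=-
Op 3: best P0=NH1 P1=-
Op 4: best P0=NH1 P1=NH0
Op 5: best P0=NH2 P1=NH0
Op 6: best P0=NH2 P1=NH0

Answer: P0:NH2 P1:NH0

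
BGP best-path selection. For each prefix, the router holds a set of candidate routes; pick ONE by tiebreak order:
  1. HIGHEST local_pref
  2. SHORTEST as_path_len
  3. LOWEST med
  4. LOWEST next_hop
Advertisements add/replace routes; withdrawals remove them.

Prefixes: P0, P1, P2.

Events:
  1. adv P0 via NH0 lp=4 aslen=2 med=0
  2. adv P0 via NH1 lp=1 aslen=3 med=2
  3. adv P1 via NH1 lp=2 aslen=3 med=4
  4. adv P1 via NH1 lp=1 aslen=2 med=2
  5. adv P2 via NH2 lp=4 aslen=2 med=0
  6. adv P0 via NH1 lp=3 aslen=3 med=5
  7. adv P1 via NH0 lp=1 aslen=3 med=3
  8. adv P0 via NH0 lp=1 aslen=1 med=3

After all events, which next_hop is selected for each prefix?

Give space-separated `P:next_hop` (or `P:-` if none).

Op 1: best P0=NH0 P1=- P2=-
Op 2: best P0=NH0 P1=- P2=-
Op 3: best P0=NH0 P1=NH1 P2=-
Op 4: best P0=NH0 P1=NH1 P2=-
Op 5: best P0=NH0 P1=NH1 P2=NH2
Op 6: best P0=NH0 P1=NH1 P2=NH2
Op 7: best P0=NH0 P1=NH1 P2=NH2
Op 8: best P0=NH1 P1=NH1 P2=NH2

Answer: P0:NH1 P1:NH1 P2:NH2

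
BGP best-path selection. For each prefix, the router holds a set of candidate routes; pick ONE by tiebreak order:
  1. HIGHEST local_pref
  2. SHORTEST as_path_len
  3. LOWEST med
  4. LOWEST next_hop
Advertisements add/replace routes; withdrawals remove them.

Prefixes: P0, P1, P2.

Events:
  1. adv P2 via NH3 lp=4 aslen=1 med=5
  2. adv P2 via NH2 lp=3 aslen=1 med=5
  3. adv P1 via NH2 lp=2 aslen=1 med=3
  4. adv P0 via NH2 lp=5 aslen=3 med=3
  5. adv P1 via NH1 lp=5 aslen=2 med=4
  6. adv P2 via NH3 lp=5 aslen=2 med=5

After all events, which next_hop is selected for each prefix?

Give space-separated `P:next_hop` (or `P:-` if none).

Answer: P0:NH2 P1:NH1 P2:NH3

Derivation:
Op 1: best P0=- P1=- P2=NH3
Op 2: best P0=- P1=- P2=NH3
Op 3: best P0=- P1=NH2 P2=NH3
Op 4: best P0=NH2 P1=NH2 P2=NH3
Op 5: best P0=NH2 P1=NH1 P2=NH3
Op 6: best P0=NH2 P1=NH1 P2=NH3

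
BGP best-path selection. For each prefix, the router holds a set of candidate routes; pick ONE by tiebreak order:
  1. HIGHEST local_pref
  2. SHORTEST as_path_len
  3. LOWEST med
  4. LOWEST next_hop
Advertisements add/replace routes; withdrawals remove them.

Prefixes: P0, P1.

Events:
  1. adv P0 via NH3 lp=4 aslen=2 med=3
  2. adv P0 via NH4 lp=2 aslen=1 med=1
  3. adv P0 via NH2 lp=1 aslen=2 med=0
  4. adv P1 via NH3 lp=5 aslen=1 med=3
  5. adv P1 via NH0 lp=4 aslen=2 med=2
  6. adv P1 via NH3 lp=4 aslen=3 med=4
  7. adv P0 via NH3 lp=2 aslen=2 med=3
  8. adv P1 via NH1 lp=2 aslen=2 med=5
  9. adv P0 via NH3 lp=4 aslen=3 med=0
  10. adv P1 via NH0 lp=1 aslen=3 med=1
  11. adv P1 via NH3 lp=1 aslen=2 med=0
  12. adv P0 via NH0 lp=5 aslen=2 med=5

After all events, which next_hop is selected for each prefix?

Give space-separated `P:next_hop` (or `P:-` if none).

Op 1: best P0=NH3 P1=-
Op 2: best P0=NH3 P1=-
Op 3: best P0=NH3 P1=-
Op 4: best P0=NH3 P1=NH3
Op 5: best P0=NH3 P1=NH3
Op 6: best P0=NH3 P1=NH0
Op 7: best P0=NH4 P1=NH0
Op 8: best P0=NH4 P1=NH0
Op 9: best P0=NH3 P1=NH0
Op 10: best P0=NH3 P1=NH3
Op 11: best P0=NH3 P1=NH1
Op 12: best P0=NH0 P1=NH1

Answer: P0:NH0 P1:NH1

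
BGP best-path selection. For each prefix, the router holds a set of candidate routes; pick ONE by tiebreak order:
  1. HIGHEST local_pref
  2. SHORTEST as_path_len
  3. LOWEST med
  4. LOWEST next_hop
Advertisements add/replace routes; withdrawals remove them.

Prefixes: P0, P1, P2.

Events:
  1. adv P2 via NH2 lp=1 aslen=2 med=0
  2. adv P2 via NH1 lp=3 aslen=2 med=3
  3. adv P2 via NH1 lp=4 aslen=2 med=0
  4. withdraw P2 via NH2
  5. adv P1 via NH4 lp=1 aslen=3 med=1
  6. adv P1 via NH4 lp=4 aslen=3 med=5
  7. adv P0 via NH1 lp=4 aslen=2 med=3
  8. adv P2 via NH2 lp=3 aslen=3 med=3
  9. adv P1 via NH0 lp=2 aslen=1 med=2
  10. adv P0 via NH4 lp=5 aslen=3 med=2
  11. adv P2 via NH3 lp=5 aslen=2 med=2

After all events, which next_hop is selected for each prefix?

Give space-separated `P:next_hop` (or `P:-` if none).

Answer: P0:NH4 P1:NH4 P2:NH3

Derivation:
Op 1: best P0=- P1=- P2=NH2
Op 2: best P0=- P1=- P2=NH1
Op 3: best P0=- P1=- P2=NH1
Op 4: best P0=- P1=- P2=NH1
Op 5: best P0=- P1=NH4 P2=NH1
Op 6: best P0=- P1=NH4 P2=NH1
Op 7: best P0=NH1 P1=NH4 P2=NH1
Op 8: best P0=NH1 P1=NH4 P2=NH1
Op 9: best P0=NH1 P1=NH4 P2=NH1
Op 10: best P0=NH4 P1=NH4 P2=NH1
Op 11: best P0=NH4 P1=NH4 P2=NH3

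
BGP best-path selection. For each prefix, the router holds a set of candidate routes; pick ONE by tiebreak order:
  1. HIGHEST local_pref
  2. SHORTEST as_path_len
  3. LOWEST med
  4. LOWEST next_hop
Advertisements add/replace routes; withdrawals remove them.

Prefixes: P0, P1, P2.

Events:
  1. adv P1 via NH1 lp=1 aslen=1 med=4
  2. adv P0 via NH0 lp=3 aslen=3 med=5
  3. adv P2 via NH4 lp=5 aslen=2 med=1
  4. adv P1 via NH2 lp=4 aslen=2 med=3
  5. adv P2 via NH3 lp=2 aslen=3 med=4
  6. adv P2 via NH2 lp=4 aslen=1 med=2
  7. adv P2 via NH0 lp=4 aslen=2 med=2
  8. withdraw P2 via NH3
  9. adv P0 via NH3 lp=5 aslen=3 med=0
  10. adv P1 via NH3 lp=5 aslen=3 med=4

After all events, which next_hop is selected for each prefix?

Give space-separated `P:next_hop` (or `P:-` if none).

Answer: P0:NH3 P1:NH3 P2:NH4

Derivation:
Op 1: best P0=- P1=NH1 P2=-
Op 2: best P0=NH0 P1=NH1 P2=-
Op 3: best P0=NH0 P1=NH1 P2=NH4
Op 4: best P0=NH0 P1=NH2 P2=NH4
Op 5: best P0=NH0 P1=NH2 P2=NH4
Op 6: best P0=NH0 P1=NH2 P2=NH4
Op 7: best P0=NH0 P1=NH2 P2=NH4
Op 8: best P0=NH0 P1=NH2 P2=NH4
Op 9: best P0=NH3 P1=NH2 P2=NH4
Op 10: best P0=NH3 P1=NH3 P2=NH4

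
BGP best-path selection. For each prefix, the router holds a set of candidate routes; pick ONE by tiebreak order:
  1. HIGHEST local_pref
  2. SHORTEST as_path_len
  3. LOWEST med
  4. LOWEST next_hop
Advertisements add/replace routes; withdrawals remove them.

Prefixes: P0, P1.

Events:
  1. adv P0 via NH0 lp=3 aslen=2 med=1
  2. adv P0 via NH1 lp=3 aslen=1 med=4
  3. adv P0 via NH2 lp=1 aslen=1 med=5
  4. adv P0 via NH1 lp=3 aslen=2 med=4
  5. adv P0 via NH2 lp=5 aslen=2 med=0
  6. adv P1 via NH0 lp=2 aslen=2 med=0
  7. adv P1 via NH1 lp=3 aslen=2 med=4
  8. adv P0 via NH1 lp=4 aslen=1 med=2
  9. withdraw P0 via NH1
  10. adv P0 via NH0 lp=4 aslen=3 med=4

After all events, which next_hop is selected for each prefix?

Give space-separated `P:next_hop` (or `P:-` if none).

Op 1: best P0=NH0 P1=-
Op 2: best P0=NH1 P1=-
Op 3: best P0=NH1 P1=-
Op 4: best P0=NH0 P1=-
Op 5: best P0=NH2 P1=-
Op 6: best P0=NH2 P1=NH0
Op 7: best P0=NH2 P1=NH1
Op 8: best P0=NH2 P1=NH1
Op 9: best P0=NH2 P1=NH1
Op 10: best P0=NH2 P1=NH1

Answer: P0:NH2 P1:NH1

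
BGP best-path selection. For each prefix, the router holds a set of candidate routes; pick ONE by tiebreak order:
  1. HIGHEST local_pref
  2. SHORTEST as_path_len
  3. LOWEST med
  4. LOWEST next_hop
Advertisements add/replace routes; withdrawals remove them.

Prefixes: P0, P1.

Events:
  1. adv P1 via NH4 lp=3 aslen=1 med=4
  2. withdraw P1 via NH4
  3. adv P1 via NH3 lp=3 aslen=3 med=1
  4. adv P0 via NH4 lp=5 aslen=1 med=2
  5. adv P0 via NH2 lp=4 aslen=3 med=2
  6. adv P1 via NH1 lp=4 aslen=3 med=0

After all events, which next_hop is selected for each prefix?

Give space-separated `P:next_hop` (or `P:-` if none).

Answer: P0:NH4 P1:NH1

Derivation:
Op 1: best P0=- P1=NH4
Op 2: best P0=- P1=-
Op 3: best P0=- P1=NH3
Op 4: best P0=NH4 P1=NH3
Op 5: best P0=NH4 P1=NH3
Op 6: best P0=NH4 P1=NH1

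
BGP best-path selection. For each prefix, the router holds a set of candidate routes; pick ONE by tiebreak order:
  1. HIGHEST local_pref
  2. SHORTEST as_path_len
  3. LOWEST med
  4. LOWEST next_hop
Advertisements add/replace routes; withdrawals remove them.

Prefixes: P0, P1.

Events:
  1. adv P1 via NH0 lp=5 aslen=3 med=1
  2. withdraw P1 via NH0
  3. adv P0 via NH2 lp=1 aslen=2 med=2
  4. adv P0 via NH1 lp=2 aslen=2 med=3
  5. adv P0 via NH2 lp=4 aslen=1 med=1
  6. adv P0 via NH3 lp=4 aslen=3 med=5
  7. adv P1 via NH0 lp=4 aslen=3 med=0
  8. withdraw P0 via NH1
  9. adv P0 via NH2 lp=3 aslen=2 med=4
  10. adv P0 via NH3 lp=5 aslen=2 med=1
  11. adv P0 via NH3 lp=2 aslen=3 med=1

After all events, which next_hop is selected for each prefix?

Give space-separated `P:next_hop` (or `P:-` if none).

Answer: P0:NH2 P1:NH0

Derivation:
Op 1: best P0=- P1=NH0
Op 2: best P0=- P1=-
Op 3: best P0=NH2 P1=-
Op 4: best P0=NH1 P1=-
Op 5: best P0=NH2 P1=-
Op 6: best P0=NH2 P1=-
Op 7: best P0=NH2 P1=NH0
Op 8: best P0=NH2 P1=NH0
Op 9: best P0=NH3 P1=NH0
Op 10: best P0=NH3 P1=NH0
Op 11: best P0=NH2 P1=NH0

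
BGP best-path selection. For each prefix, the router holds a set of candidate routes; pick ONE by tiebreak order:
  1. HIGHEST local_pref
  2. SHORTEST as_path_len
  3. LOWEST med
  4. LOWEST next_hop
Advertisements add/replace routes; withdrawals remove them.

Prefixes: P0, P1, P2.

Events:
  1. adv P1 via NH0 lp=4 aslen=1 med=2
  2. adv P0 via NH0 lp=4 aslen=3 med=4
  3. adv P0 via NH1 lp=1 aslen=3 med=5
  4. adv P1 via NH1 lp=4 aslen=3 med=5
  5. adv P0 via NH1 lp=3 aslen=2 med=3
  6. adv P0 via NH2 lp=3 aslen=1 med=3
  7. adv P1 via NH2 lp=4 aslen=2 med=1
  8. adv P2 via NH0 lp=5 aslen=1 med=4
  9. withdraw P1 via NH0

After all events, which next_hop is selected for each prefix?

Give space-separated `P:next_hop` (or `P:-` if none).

Answer: P0:NH0 P1:NH2 P2:NH0

Derivation:
Op 1: best P0=- P1=NH0 P2=-
Op 2: best P0=NH0 P1=NH0 P2=-
Op 3: best P0=NH0 P1=NH0 P2=-
Op 4: best P0=NH0 P1=NH0 P2=-
Op 5: best P0=NH0 P1=NH0 P2=-
Op 6: best P0=NH0 P1=NH0 P2=-
Op 7: best P0=NH0 P1=NH0 P2=-
Op 8: best P0=NH0 P1=NH0 P2=NH0
Op 9: best P0=NH0 P1=NH2 P2=NH0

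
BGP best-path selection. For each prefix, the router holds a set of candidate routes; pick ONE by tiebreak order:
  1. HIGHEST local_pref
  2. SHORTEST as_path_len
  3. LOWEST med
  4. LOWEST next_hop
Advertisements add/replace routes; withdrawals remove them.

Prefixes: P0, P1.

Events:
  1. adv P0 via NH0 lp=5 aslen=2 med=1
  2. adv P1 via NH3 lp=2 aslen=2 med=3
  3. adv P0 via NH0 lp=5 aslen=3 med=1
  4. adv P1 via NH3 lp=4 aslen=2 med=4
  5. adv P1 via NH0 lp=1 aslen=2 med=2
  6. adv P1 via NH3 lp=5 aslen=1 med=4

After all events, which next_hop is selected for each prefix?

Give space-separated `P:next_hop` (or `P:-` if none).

Op 1: best P0=NH0 P1=-
Op 2: best P0=NH0 P1=NH3
Op 3: best P0=NH0 P1=NH3
Op 4: best P0=NH0 P1=NH3
Op 5: best P0=NH0 P1=NH3
Op 6: best P0=NH0 P1=NH3

Answer: P0:NH0 P1:NH3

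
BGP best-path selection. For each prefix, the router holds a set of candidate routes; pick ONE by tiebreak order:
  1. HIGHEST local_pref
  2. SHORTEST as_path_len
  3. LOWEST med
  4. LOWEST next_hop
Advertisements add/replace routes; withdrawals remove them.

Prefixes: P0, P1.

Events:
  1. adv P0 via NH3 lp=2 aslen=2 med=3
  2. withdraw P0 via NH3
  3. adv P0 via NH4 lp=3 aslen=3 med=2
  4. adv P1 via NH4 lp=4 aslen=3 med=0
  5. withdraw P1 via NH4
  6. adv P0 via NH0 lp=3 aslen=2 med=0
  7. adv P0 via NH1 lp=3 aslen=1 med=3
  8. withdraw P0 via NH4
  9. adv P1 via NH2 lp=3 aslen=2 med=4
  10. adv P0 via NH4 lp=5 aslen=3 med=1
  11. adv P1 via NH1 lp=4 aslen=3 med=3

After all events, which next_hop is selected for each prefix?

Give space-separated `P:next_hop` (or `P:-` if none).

Op 1: best P0=NH3 P1=-
Op 2: best P0=- P1=-
Op 3: best P0=NH4 P1=-
Op 4: best P0=NH4 P1=NH4
Op 5: best P0=NH4 P1=-
Op 6: best P0=NH0 P1=-
Op 7: best P0=NH1 P1=-
Op 8: best P0=NH1 P1=-
Op 9: best P0=NH1 P1=NH2
Op 10: best P0=NH4 P1=NH2
Op 11: best P0=NH4 P1=NH1

Answer: P0:NH4 P1:NH1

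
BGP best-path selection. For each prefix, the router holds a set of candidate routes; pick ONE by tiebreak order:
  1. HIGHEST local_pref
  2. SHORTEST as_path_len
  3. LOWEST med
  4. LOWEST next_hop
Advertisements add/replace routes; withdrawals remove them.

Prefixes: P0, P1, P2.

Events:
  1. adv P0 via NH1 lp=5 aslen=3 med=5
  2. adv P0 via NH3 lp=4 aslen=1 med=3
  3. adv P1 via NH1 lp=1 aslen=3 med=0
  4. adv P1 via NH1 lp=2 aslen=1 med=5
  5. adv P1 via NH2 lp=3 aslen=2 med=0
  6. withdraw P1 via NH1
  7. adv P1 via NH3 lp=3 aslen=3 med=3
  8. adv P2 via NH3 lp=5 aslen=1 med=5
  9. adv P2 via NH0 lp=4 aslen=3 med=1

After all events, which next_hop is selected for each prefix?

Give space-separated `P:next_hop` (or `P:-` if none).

Op 1: best P0=NH1 P1=- P2=-
Op 2: best P0=NH1 P1=- P2=-
Op 3: best P0=NH1 P1=NH1 P2=-
Op 4: best P0=NH1 P1=NH1 P2=-
Op 5: best P0=NH1 P1=NH2 P2=-
Op 6: best P0=NH1 P1=NH2 P2=-
Op 7: best P0=NH1 P1=NH2 P2=-
Op 8: best P0=NH1 P1=NH2 P2=NH3
Op 9: best P0=NH1 P1=NH2 P2=NH3

Answer: P0:NH1 P1:NH2 P2:NH3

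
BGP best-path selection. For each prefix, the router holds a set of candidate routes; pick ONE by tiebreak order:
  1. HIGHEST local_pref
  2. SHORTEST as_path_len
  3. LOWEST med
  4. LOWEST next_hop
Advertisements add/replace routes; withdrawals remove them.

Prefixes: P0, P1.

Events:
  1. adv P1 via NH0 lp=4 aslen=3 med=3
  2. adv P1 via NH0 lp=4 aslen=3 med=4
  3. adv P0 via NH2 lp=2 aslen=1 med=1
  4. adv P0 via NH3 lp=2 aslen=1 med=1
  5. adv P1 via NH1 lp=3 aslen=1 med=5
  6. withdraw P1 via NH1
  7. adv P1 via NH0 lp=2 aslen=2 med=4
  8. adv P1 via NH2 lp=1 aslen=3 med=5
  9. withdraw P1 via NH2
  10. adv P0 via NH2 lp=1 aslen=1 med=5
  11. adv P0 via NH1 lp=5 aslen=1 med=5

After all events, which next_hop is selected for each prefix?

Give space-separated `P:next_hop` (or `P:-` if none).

Answer: P0:NH1 P1:NH0

Derivation:
Op 1: best P0=- P1=NH0
Op 2: best P0=- P1=NH0
Op 3: best P0=NH2 P1=NH0
Op 4: best P0=NH2 P1=NH0
Op 5: best P0=NH2 P1=NH0
Op 6: best P0=NH2 P1=NH0
Op 7: best P0=NH2 P1=NH0
Op 8: best P0=NH2 P1=NH0
Op 9: best P0=NH2 P1=NH0
Op 10: best P0=NH3 P1=NH0
Op 11: best P0=NH1 P1=NH0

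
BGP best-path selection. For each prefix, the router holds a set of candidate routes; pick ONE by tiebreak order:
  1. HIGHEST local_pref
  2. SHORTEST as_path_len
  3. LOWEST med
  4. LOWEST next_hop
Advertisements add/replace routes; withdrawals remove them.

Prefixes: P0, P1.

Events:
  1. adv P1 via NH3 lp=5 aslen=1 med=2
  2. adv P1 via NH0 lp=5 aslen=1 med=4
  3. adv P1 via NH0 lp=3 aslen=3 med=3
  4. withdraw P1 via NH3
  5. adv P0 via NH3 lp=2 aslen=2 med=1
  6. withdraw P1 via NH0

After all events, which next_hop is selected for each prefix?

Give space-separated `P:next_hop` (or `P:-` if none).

Op 1: best P0=- P1=NH3
Op 2: best P0=- P1=NH3
Op 3: best P0=- P1=NH3
Op 4: best P0=- P1=NH0
Op 5: best P0=NH3 P1=NH0
Op 6: best P0=NH3 P1=-

Answer: P0:NH3 P1:-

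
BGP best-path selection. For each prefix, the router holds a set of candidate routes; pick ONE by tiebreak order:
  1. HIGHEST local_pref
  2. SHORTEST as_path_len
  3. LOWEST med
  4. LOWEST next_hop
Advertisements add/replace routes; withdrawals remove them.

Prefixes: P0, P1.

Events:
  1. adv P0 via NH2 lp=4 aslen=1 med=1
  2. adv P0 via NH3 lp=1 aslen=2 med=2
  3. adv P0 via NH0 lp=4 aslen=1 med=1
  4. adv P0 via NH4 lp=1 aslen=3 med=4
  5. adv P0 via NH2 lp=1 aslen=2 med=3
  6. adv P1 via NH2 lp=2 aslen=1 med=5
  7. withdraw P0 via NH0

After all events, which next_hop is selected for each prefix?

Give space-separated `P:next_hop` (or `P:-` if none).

Op 1: best P0=NH2 P1=-
Op 2: best P0=NH2 P1=-
Op 3: best P0=NH0 P1=-
Op 4: best P0=NH0 P1=-
Op 5: best P0=NH0 P1=-
Op 6: best P0=NH0 P1=NH2
Op 7: best P0=NH3 P1=NH2

Answer: P0:NH3 P1:NH2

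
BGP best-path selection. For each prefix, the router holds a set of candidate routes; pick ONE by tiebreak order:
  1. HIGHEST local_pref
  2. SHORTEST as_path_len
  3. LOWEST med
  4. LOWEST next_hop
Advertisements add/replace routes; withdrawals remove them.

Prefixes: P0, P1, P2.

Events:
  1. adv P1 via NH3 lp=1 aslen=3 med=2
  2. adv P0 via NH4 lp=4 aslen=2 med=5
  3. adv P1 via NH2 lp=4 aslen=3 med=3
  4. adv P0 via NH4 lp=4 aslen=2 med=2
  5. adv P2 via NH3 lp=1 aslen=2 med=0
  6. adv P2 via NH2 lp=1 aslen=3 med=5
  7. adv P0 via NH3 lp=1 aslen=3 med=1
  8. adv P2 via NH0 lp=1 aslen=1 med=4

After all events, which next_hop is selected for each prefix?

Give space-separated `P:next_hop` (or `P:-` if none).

Answer: P0:NH4 P1:NH2 P2:NH0

Derivation:
Op 1: best P0=- P1=NH3 P2=-
Op 2: best P0=NH4 P1=NH3 P2=-
Op 3: best P0=NH4 P1=NH2 P2=-
Op 4: best P0=NH4 P1=NH2 P2=-
Op 5: best P0=NH4 P1=NH2 P2=NH3
Op 6: best P0=NH4 P1=NH2 P2=NH3
Op 7: best P0=NH4 P1=NH2 P2=NH3
Op 8: best P0=NH4 P1=NH2 P2=NH0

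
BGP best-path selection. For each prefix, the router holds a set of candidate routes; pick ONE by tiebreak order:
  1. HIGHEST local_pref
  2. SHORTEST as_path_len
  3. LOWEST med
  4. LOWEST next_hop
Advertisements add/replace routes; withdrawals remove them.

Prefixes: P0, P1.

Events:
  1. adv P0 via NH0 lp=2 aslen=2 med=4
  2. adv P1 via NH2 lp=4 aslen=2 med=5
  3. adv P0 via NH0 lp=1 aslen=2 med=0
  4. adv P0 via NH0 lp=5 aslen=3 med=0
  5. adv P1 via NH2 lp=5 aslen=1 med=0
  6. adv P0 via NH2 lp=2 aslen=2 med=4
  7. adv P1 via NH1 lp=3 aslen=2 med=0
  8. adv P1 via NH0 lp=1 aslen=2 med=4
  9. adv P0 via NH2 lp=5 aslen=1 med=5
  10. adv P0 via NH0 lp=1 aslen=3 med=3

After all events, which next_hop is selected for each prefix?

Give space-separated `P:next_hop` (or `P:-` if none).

Answer: P0:NH2 P1:NH2

Derivation:
Op 1: best P0=NH0 P1=-
Op 2: best P0=NH0 P1=NH2
Op 3: best P0=NH0 P1=NH2
Op 4: best P0=NH0 P1=NH2
Op 5: best P0=NH0 P1=NH2
Op 6: best P0=NH0 P1=NH2
Op 7: best P0=NH0 P1=NH2
Op 8: best P0=NH0 P1=NH2
Op 9: best P0=NH2 P1=NH2
Op 10: best P0=NH2 P1=NH2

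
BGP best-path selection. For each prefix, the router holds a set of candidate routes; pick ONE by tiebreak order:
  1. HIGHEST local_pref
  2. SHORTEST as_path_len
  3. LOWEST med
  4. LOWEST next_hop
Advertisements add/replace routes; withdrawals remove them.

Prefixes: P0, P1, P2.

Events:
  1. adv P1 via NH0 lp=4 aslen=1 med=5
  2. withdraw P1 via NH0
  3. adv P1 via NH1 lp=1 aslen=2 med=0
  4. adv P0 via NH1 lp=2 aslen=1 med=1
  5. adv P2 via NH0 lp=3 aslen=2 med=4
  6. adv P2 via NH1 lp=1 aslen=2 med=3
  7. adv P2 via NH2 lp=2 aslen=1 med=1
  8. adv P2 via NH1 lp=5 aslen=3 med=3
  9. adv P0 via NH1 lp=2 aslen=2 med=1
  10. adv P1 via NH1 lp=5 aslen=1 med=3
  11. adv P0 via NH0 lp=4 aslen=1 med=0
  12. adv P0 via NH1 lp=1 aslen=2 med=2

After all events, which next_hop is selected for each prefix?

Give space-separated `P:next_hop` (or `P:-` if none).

Op 1: best P0=- P1=NH0 P2=-
Op 2: best P0=- P1=- P2=-
Op 3: best P0=- P1=NH1 P2=-
Op 4: best P0=NH1 P1=NH1 P2=-
Op 5: best P0=NH1 P1=NH1 P2=NH0
Op 6: best P0=NH1 P1=NH1 P2=NH0
Op 7: best P0=NH1 P1=NH1 P2=NH0
Op 8: best P0=NH1 P1=NH1 P2=NH1
Op 9: best P0=NH1 P1=NH1 P2=NH1
Op 10: best P0=NH1 P1=NH1 P2=NH1
Op 11: best P0=NH0 P1=NH1 P2=NH1
Op 12: best P0=NH0 P1=NH1 P2=NH1

Answer: P0:NH0 P1:NH1 P2:NH1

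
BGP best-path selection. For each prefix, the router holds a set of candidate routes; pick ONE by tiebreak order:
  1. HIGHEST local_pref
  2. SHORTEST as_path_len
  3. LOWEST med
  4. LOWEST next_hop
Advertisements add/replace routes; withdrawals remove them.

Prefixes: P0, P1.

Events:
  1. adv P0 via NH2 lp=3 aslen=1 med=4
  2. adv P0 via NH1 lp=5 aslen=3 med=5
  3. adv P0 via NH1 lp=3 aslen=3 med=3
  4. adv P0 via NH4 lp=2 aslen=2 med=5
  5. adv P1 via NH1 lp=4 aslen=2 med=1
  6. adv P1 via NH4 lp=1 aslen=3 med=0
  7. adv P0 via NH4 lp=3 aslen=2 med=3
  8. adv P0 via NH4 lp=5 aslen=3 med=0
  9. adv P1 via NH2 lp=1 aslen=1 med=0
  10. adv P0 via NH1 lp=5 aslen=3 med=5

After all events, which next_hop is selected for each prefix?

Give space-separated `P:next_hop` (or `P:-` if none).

Op 1: best P0=NH2 P1=-
Op 2: best P0=NH1 P1=-
Op 3: best P0=NH2 P1=-
Op 4: best P0=NH2 P1=-
Op 5: best P0=NH2 P1=NH1
Op 6: best P0=NH2 P1=NH1
Op 7: best P0=NH2 P1=NH1
Op 8: best P0=NH4 P1=NH1
Op 9: best P0=NH4 P1=NH1
Op 10: best P0=NH4 P1=NH1

Answer: P0:NH4 P1:NH1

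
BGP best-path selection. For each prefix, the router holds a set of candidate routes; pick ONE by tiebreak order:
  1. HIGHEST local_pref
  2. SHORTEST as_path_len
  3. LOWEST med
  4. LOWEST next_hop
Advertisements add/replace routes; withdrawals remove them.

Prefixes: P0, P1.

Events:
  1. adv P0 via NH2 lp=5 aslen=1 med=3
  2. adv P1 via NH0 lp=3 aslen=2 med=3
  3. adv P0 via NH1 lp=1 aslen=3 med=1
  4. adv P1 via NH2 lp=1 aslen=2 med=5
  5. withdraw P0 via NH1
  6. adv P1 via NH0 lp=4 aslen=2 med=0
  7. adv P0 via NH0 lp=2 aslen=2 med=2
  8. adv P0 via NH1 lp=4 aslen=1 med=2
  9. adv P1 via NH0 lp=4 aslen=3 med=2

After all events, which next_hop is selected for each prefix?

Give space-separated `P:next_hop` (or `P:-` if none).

Answer: P0:NH2 P1:NH0

Derivation:
Op 1: best P0=NH2 P1=-
Op 2: best P0=NH2 P1=NH0
Op 3: best P0=NH2 P1=NH0
Op 4: best P0=NH2 P1=NH0
Op 5: best P0=NH2 P1=NH0
Op 6: best P0=NH2 P1=NH0
Op 7: best P0=NH2 P1=NH0
Op 8: best P0=NH2 P1=NH0
Op 9: best P0=NH2 P1=NH0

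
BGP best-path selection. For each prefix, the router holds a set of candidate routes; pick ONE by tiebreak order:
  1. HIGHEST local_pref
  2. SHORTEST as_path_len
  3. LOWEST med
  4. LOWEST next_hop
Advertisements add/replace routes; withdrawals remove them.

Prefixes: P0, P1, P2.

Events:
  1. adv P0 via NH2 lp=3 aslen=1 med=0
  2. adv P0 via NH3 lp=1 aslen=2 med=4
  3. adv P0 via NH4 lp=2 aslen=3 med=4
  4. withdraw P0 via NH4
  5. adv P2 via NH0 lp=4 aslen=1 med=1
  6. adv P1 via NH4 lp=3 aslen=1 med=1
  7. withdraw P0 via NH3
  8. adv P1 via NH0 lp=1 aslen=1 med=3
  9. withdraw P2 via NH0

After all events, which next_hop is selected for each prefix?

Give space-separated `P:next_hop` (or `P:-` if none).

Answer: P0:NH2 P1:NH4 P2:-

Derivation:
Op 1: best P0=NH2 P1=- P2=-
Op 2: best P0=NH2 P1=- P2=-
Op 3: best P0=NH2 P1=- P2=-
Op 4: best P0=NH2 P1=- P2=-
Op 5: best P0=NH2 P1=- P2=NH0
Op 6: best P0=NH2 P1=NH4 P2=NH0
Op 7: best P0=NH2 P1=NH4 P2=NH0
Op 8: best P0=NH2 P1=NH4 P2=NH0
Op 9: best P0=NH2 P1=NH4 P2=-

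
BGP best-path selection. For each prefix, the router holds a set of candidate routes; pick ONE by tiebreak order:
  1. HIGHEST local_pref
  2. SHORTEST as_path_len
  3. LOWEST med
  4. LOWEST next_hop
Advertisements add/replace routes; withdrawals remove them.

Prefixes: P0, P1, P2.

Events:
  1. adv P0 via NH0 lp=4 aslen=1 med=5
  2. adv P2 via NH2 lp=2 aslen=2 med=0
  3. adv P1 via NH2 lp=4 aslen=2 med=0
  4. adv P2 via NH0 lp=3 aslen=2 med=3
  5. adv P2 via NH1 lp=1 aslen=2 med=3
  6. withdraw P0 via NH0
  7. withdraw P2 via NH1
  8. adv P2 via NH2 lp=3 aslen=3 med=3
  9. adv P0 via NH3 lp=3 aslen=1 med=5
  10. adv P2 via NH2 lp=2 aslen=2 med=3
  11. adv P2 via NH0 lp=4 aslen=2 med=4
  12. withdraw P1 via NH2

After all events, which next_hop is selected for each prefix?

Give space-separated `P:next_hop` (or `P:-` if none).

Answer: P0:NH3 P1:- P2:NH0

Derivation:
Op 1: best P0=NH0 P1=- P2=-
Op 2: best P0=NH0 P1=- P2=NH2
Op 3: best P0=NH0 P1=NH2 P2=NH2
Op 4: best P0=NH0 P1=NH2 P2=NH0
Op 5: best P0=NH0 P1=NH2 P2=NH0
Op 6: best P0=- P1=NH2 P2=NH0
Op 7: best P0=- P1=NH2 P2=NH0
Op 8: best P0=- P1=NH2 P2=NH0
Op 9: best P0=NH3 P1=NH2 P2=NH0
Op 10: best P0=NH3 P1=NH2 P2=NH0
Op 11: best P0=NH3 P1=NH2 P2=NH0
Op 12: best P0=NH3 P1=- P2=NH0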